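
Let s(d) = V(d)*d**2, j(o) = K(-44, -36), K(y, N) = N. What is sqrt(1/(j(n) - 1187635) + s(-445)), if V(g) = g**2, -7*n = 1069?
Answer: 7*sqrt(1128850080515666354346)/1187671 ≈ 1.9803e+5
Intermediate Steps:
n = -1069/7 (n = -1/7*1069 = -1069/7 ≈ -152.71)
j(o) = -36
s(d) = d**4 (s(d) = d**2*d**2 = d**4)
sqrt(1/(j(n) - 1187635) + s(-445)) = sqrt(1/(-36 - 1187635) + (-445)**4) = sqrt(1/(-1187671) + 39213900625) = sqrt(-1/1187671 + 39213900625) = sqrt(46573212569194374/1187671) = 7*sqrt(1128850080515666354346)/1187671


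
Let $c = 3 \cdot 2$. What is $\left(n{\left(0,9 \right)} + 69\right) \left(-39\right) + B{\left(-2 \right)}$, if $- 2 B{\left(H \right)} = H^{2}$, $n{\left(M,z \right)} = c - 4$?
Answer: $-2771$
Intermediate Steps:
$c = 6$
$n{\left(M,z \right)} = 2$ ($n{\left(M,z \right)} = 6 - 4 = 2$)
$B{\left(H \right)} = - \frac{H^{2}}{2}$
$\left(n{\left(0,9 \right)} + 69\right) \left(-39\right) + B{\left(-2 \right)} = \left(2 + 69\right) \left(-39\right) - \frac{\left(-2\right)^{2}}{2} = 71 \left(-39\right) - 2 = -2769 - 2 = -2771$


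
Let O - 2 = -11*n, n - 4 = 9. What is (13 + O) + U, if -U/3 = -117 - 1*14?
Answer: 265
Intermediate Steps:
n = 13 (n = 4 + 9 = 13)
U = 393 (U = -3*(-117 - 1*14) = -3*(-117 - 14) = -3*(-131) = 393)
O = -141 (O = 2 - 11*13 = 2 - 143 = -141)
(13 + O) + U = (13 - 141) + 393 = -128 + 393 = 265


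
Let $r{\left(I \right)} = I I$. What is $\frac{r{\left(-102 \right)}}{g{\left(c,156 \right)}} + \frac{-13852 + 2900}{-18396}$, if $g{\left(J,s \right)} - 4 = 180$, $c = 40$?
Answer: $\frac{12087947}{211554} \approx 57.139$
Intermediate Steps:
$g{\left(J,s \right)} = 184$ ($g{\left(J,s \right)} = 4 + 180 = 184$)
$r{\left(I \right)} = I^{2}$
$\frac{r{\left(-102 \right)}}{g{\left(c,156 \right)}} + \frac{-13852 + 2900}{-18396} = \frac{\left(-102\right)^{2}}{184} + \frac{-13852 + 2900}{-18396} = 10404 \cdot \frac{1}{184} - - \frac{2738}{4599} = \frac{2601}{46} + \frac{2738}{4599} = \frac{12087947}{211554}$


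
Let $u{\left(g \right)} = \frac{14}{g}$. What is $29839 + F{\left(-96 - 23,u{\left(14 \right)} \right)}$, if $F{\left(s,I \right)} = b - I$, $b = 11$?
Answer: $29849$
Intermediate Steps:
$F{\left(s,I \right)} = 11 - I$
$29839 + F{\left(-96 - 23,u{\left(14 \right)} \right)} = 29839 + \left(11 - \frac{14}{14}\right) = 29839 + \left(11 - 14 \cdot \frac{1}{14}\right) = 29839 + \left(11 - 1\right) = 29839 + 10 = 29849$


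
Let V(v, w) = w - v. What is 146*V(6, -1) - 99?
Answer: -1121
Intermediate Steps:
146*V(6, -1) - 99 = 146*(-1 - 1*6) - 99 = 146*(-1 - 6) - 99 = 146*(-7) - 99 = -1022 - 99 = -1121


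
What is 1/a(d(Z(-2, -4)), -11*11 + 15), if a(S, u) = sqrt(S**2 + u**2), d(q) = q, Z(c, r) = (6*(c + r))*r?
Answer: sqrt(7993)/15986 ≈ 0.0055926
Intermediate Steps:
Z(c, r) = r*(6*c + 6*r) (Z(c, r) = (6*c + 6*r)*r = r*(6*c + 6*r))
1/a(d(Z(-2, -4)), -11*11 + 15) = 1/(sqrt((6*(-4)*(-2 - 4))**2 + (-11*11 + 15)**2)) = 1/(sqrt((6*(-4)*(-6))**2 + (-121 + 15)**2)) = 1/(sqrt(144**2 + (-106)**2)) = 1/(sqrt(20736 + 11236)) = 1/(sqrt(31972)) = 1/(2*sqrt(7993)) = sqrt(7993)/15986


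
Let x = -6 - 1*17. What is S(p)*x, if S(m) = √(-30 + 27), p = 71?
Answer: -23*I*√3 ≈ -39.837*I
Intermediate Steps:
x = -23 (x = -6 - 17 = -23)
S(m) = I*√3 (S(m) = √(-3) = I*√3)
S(p)*x = (I*√3)*(-23) = -23*I*√3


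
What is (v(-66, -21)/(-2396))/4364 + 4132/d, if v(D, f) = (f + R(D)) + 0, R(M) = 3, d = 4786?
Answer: 10801218289/12510776296 ≈ 0.86335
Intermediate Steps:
v(D, f) = 3 + f (v(D, f) = (f + 3) + 0 = (3 + f) + 0 = 3 + f)
(v(-66, -21)/(-2396))/4364 + 4132/d = ((3 - 21)/(-2396))/4364 + 4132/4786 = -18*(-1/2396)*(1/4364) + 4132*(1/4786) = (9/1198)*(1/4364) + 2066/2393 = 9/5228072 + 2066/2393 = 10801218289/12510776296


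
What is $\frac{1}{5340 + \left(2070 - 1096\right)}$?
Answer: $\frac{1}{6314} \approx 0.00015838$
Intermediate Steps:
$\frac{1}{5340 + \left(2070 - 1096\right)} = \frac{1}{5340 + 974} = \frac{1}{6314}$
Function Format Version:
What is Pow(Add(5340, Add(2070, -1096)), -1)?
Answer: Rational(1, 6314) ≈ 0.00015838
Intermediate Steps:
Pow(Add(5340, Add(2070, -1096)), -1) = Pow(Add(5340, 974), -1) = Pow(6314, -1) = Rational(1, 6314)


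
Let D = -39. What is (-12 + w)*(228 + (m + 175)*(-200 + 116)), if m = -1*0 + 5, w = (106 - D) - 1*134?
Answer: 14892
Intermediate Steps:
w = 11 (w = (106 - 1*(-39)) - 1*134 = (106 + 39) - 134 = 145 - 134 = 11)
m = 5 (m = 0 + 5 = 5)
(-12 + w)*(228 + (m + 175)*(-200 + 116)) = (-12 + 11)*(228 + (5 + 175)*(-200 + 116)) = -(228 + 180*(-84)) = -(228 - 15120) = -1*(-14892) = 14892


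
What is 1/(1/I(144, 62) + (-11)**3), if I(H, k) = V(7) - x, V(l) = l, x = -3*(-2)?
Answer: -1/1330 ≈ -0.00075188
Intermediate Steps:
x = 6
I(H, k) = 1 (I(H, k) = 7 - 1*6 = 7 - 6 = 1)
1/(1/I(144, 62) + (-11)**3) = 1/(1/1 + (-11)**3) = 1/(1 - 1331) = 1/(-1330) = -1/1330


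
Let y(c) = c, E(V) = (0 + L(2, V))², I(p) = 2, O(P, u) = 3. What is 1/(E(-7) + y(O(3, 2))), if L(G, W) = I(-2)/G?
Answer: ¼ ≈ 0.25000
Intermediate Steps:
L(G, W) = 2/G
E(V) = 1 (E(V) = (0 + 2/2)² = (0 + 2*(½))² = (0 + 1)² = 1² = 1)
1/(E(-7) + y(O(3, 2))) = 1/(1 + 3) = 1/4 = ¼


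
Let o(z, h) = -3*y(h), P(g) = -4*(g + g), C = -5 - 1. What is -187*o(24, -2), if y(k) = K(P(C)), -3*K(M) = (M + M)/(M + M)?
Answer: -187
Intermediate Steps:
C = -6
P(g) = -8*g
K(M) = -⅓ (K(M) = -(M + M)/(3*(M + M)) = -2*M/(3*(2*M)) = -2*M*1/(2*M)/3 = -⅓*1 = -⅓)
y(k) = -⅓
o(z, h) = 1 (o(z, h) = -3*(-⅓) = 1)
-187*o(24, -2) = -187*1 = -187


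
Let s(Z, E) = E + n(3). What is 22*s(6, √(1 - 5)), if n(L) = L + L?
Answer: 132 + 44*I ≈ 132.0 + 44.0*I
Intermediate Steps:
n(L) = 2*L
s(Z, E) = 6 + E (s(Z, E) = E + 2*3 = E + 6 = 6 + E)
22*s(6, √(1 - 5)) = 22*(6 + √(1 - 5)) = 22*(6 + √(-4)) = 22*(6 + 2*I) = 132 + 44*I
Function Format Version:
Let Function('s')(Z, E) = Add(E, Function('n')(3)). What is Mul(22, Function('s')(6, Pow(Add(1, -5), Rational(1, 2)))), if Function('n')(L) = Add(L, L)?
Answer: Add(132, Mul(44, I)) ≈ Add(132.00, Mul(44.000, I))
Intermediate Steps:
Function('n')(L) = Mul(2, L)
Function('s')(Z, E) = Add(6, E) (Function('s')(Z, E) = Add(E, Mul(2, 3)) = Add(E, 6) = Add(6, E))
Mul(22, Function('s')(6, Pow(Add(1, -5), Rational(1, 2)))) = Mul(22, Add(6, Pow(Add(1, -5), Rational(1, 2)))) = Mul(22, Add(6, Pow(-4, Rational(1, 2)))) = Mul(22, Add(6, Mul(2, I))) = Add(132, Mul(44, I))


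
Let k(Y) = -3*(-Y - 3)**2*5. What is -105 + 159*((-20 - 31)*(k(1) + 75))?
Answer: 1337880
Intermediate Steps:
k(Y) = -15*(-3 - Y)**2 (k(Y) = -3*(-3 - Y)**2*5 = -15*(-3 - Y)**2)
-105 + 159*((-20 - 31)*(k(1) + 75)) = -105 + 159*((-20 - 31)*(-15*(3 + 1)**2 + 75)) = -105 + 159*(-51*(-15*4**2 + 75)) = -105 + 159*(-51*(-15*16 + 75)) = -105 + 159*(-51*(-240 + 75)) = -105 + 159*(-51*(-165)) = -105 + 159*8415 = -105 + 1337985 = 1337880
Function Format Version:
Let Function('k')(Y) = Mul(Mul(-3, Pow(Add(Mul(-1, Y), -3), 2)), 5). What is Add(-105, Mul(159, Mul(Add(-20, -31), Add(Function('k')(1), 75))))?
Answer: 1337880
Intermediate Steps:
Function('k')(Y) = Mul(-15, Pow(Add(-3, Mul(-1, Y)), 2)) (Function('k')(Y) = Mul(Mul(-3, Pow(Add(-3, Mul(-1, Y)), 2)), 5) = Mul(-15, Pow(Add(-3, Mul(-1, Y)), 2)))
Add(-105, Mul(159, Mul(Add(-20, -31), Add(Function('k')(1), 75)))) = Add(-105, Mul(159, Mul(Add(-20, -31), Add(Mul(-15, Pow(Add(3, 1), 2)), 75)))) = Add(-105, Mul(159, Mul(-51, Add(Mul(-15, Pow(4, 2)), 75)))) = Add(-105, Mul(159, Mul(-51, Add(Mul(-15, 16), 75)))) = Add(-105, Mul(159, Mul(-51, Add(-240, 75)))) = Add(-105, Mul(159, Mul(-51, -165))) = Add(-105, Mul(159, 8415)) = Add(-105, 1337985) = 1337880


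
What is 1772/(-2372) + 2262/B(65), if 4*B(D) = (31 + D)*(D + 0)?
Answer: 8337/11860 ≈ 0.70295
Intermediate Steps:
B(D) = D*(31 + D)/4 (B(D) = ((31 + D)*(D + 0))/4 = ((31 + D)*D)/4 = (D*(31 + D))/4 = D*(31 + D)/4)
1772/(-2372) + 2262/B(65) = 1772/(-2372) + 2262/(((1/4)*65*(31 + 65))) = 1772*(-1/2372) + 2262/(((1/4)*65*96)) = -443/593 + 2262/1560 = -443/593 + 2262*(1/1560) = -443/593 + 29/20 = 8337/11860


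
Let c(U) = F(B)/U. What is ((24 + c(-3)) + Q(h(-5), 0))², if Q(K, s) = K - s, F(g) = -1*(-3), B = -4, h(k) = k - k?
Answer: 529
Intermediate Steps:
h(k) = 0
F(g) = 3
c(U) = 3/U
((24 + c(-3)) + Q(h(-5), 0))² = ((24 + 3/(-3)) + (0 - 1*0))² = ((24 + 3*(-⅓)) + (0 + 0))² = ((24 - 1) + 0)² = (23 + 0)² = 23² = 529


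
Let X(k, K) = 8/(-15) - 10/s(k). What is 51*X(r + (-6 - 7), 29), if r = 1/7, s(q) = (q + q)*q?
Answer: -15521/540 ≈ -28.743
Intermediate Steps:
s(q) = 2*q**2 (s(q) = (2*q)*q = 2*q**2)
r = 1/7 ≈ 0.14286
X(k, K) = -8/15 - 5/k**2 (X(k, K) = 8/(-15) - 10*1/(2*k**2) = 8*(-1/15) - 5/k**2 = -8/15 - 5/k**2)
51*X(r + (-6 - 7), 29) = 51*(-8/15 - 5/(1/7 + (-6 - 7))**2) = 51*(-8/15 - 5/(1/7 - 13)**2) = 51*(-8/15 - 5/(-90/7)**2) = 51*(-8/15 - 5*49/8100) = 51*(-8/15 - 49/1620) = 51*(-913/1620) = -15521/540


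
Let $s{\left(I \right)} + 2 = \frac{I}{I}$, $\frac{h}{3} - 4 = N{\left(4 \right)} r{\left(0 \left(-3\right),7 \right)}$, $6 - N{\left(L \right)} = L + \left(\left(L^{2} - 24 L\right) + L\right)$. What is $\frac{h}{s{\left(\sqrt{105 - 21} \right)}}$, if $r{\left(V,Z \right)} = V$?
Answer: $-12$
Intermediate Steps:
$N{\left(L \right)} = 6 - L^{2} + 22 L$ ($N{\left(L \right)} = 6 - \left(L + \left(\left(L^{2} - 24 L\right) + L\right)\right) = 6 - \left(L + \left(L^{2} - 23 L\right)\right) = 6 - \left(L^{2} - 22 L\right) = 6 - L^{2} + 22 L$)
$h = 12$ ($h = 12 + 3 \left(6 - 4^{2} + 22 \cdot 4\right) 0 \left(-3\right) = 12 + 3 \left(6 - 16 + 88\right) 0 = 12 + 3 \cdot 78 \cdot 0 = 12 + 3 \cdot 0 = 12 + 0 = 12$)
$s{\left(I \right)} = -1$ ($s{\left(I \right)} = -2 + \frac{I}{I} = -2 + 1 = -1$)
$\frac{h}{s{\left(\sqrt{105 - 21} \right)}} = \frac{12}{-1} = 12 \left(-1\right) = -12$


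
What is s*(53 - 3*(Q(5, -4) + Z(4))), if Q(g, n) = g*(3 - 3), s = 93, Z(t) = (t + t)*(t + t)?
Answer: -12927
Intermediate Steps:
Z(t) = 4*t**2 (Z(t) = (2*t)*(2*t) = 4*t**2)
Q(g, n) = 0 (Q(g, n) = g*0 = 0)
s*(53 - 3*(Q(5, -4) + Z(4))) = 93*(53 - 3*(0 + 4*4**2)) = 93*(53 - 3*(0 + 4*16)) = 93*(53 - 3*(0 + 64)) = 93*(53 - 3*64) = 93*(53 - 192) = 93*(-139) = -12927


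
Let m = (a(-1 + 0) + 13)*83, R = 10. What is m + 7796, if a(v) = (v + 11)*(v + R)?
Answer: 16345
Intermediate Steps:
a(v) = (10 + v)*(11 + v) (a(v) = (v + 11)*(v + 10) = (11 + v)*(10 + v) = (10 + v)*(11 + v))
m = 8549 (m = ((110 + (-1 + 0)² + 21*(-1 + 0)) + 13)*83 = ((110 + (-1)² + 21*(-1)) + 13)*83 = ((110 + 1 - 21) + 13)*83 = (90 + 13)*83 = 103*83 = 8549)
m + 7796 = 8549 + 7796 = 16345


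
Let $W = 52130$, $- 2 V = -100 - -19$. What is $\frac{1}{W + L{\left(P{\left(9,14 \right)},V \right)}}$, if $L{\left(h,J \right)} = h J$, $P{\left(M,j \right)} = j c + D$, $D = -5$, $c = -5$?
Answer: $\frac{2}{98185} \approx 2.037 \cdot 10^{-5}$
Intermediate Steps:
$V = \frac{81}{2}$ ($V = - \frac{-100 - -19}{2} = - \frac{-100 + 19}{2} = \left(- \frac{1}{2}\right) \left(-81\right) = \frac{81}{2} \approx 40.5$)
$P{\left(M,j \right)} = -5 - 5 j$ ($P{\left(M,j \right)} = j \left(-5\right) - 5 = - 5 j - 5 = -5 - 5 j$)
$L{\left(h,J \right)} = J h$
$\frac{1}{W + L{\left(P{\left(9,14 \right)},V \right)}} = \frac{1}{52130 + \frac{81 \left(-5 - 70\right)}{2}} = \frac{1}{52130 + \frac{81}{2} \left(-75\right)} = \frac{1}{52130 - \frac{6075}{2}} = \frac{1}{\frac{98185}{2}} = \frac{2}{98185}$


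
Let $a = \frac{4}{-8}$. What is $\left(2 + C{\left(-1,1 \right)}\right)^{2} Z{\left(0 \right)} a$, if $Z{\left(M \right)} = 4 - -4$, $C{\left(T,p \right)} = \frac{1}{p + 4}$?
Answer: $- \frac{484}{25} \approx -19.36$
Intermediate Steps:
$C{\left(T,p \right)} = \frac{1}{4 + p}$
$Z{\left(M \right)} = 8$ ($Z{\left(M \right)} = 4 + 4 = 8$)
$a = - \frac{1}{2}$ ($a = 4 \left(- \frac{1}{8}\right) = - \frac{1}{2} \approx -0.5$)
$\left(2 + C{\left(-1,1 \right)}\right)^{2} Z{\left(0 \right)} a = \left(2 + \frac{1}{4 + 1}\right)^{2} \cdot 8 \left(- \frac{1}{2}\right) = \left(2 + \frac{1}{5}\right)^{2} \cdot 8 \left(- \frac{1}{2}\right) = \left(\frac{11}{5}\right)^{2} \cdot 8 \left(- \frac{1}{2}\right) = \frac{121}{25} \cdot 8 \left(- \frac{1}{2}\right) = \frac{968}{25} \left(- \frac{1}{2}\right) = - \frac{484}{25}$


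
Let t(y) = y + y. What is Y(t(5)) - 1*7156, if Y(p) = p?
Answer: -7146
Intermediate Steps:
t(y) = 2*y
Y(t(5)) - 1*7156 = 2*5 - 1*7156 = 10 - 7156 = -7146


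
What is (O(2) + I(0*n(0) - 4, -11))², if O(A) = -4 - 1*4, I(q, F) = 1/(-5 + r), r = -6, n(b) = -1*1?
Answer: 7921/121 ≈ 65.463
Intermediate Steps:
n(b) = -1
I(q, F) = -1/11 (I(q, F) = 1/(-5 - 6) = 1/(-11) = -1/11)
O(A) = -8 (O(A) = -4 - 4 = -8)
(O(2) + I(0*n(0) - 4, -11))² = (-8 - 1/11)² = (-89/11)² = 7921/121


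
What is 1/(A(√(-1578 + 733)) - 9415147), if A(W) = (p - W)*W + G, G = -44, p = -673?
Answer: I/(-9414346*I + 8749*√5) ≈ -1.0622e-7 + 2.2073e-10*I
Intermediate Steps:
A(W) = -44 + W*(-673 - W) (A(W) = (-673 - W)*W - 44 = W*(-673 - W) - 44 = -44 + W*(-673 - W))
1/(A(√(-1578 + 733)) - 9415147) = 1/((-44 - (√(-1578 + 733))² - 673*√(-1578 + 733)) - 9415147) = 1/((-44 - (√(-845))² - 8749*I*√5) - 9415147) = 1/((-44 - (13*I*√5)² - 8749*I*√5) - 9415147) = 1/((-44 - 1*(-845) - 8749*I*√5) - 9415147) = 1/((-44 + 845 - 8749*I*√5) - 9415147) = 1/((801 - 8749*I*√5) - 9415147) = 1/(-9414346 - 8749*I*√5)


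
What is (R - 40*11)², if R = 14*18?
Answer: 35344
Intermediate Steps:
R = 252
(R - 40*11)² = (252 - 40*11)² = (252 - 440)² = (-188)² = 35344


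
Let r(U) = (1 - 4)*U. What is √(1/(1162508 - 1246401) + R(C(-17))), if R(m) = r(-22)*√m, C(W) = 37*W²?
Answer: √(-83893 + 7896675773778*√37)/83893 ≈ 82.613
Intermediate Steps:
r(U) = -3*U
R(m) = 66*√m (R(m) = (-3*(-22))*√m = 66*√m)
√(1/(1162508 - 1246401) + R(C(-17))) = √(1/(1162508 - 1246401) + 66*√(37*(-17)²)) = √(1/(-83893) + 66*√(37*289)) = √(-1/83893 + 66*√10693) = √(-1/83893 + 66*(17*√37)) = √(-1/83893 + 1122*√37)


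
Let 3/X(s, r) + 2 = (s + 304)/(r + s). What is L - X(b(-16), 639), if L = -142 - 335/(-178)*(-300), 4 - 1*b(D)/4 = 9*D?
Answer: -32717977/46458 ≈ -704.25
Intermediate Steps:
b(D) = 16 - 36*D
X(s, r) = 3/(-2 + (304 + s)/(r + s)) (X(s, r) = 3/(-2 + (s + 304)/(r + s)) = 3/(-2 + (304 + s)/(r + s)))
L = -62888/89 (L = -142 - 335*(-1/178)*(-300) = -142 + (335/178)*(-300) = -142 - 50250/89 = -62888/89 ≈ -706.61)
L - X(b(-16), 639) = -62888/89 - 3*(-1*639 - (16 - 36*(-16)))/(-304 + (16 - 36*(-16)) + 2*639) = -62888/89 - 3*(-639 - (16 + 576))/(-304 + (16 + 576) + 1278) = -62888/89 - 3*(-639 - 1*592)/(-304 + 592 + 1278) = -62888/89 - 3*(-639 - 592)/1566 = -62888/89 - 3*(-1231)/1566 = -62888/89 - 1*(-1231/522) = -62888/89 + 1231/522 = -32717977/46458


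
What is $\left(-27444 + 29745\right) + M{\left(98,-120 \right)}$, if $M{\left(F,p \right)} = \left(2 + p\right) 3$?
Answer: $1947$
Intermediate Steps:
$M{\left(F,p \right)} = 6 + 3 p$
$\left(-27444 + 29745\right) + M{\left(98,-120 \right)} = \left(-27444 + 29745\right) + \left(6 + 3 \left(-120\right)\right) = 2301 + \left(6 - 360\right) = 2301 - 354 = 1947$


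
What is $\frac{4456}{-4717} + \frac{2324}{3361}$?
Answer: $- \frac{4014308}{15853837} \approx -0.25321$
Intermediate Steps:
$\frac{4456}{-4717} + \frac{2324}{3361} = 4456 \left(- \frac{1}{4717}\right) + 2324 \cdot \frac{1}{3361} = - \frac{4456}{4717} + \frac{2324}{3361} = - \frac{4014308}{15853837}$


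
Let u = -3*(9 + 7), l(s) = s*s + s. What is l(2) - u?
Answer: 54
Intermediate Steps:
l(s) = s + s² (l(s) = s² + s = s + s²)
u = -48 (u = -3*16 = -48)
l(2) - u = 2*(1 + 2) - 1*(-48) = 2*3 + 48 = 6 + 48 = 54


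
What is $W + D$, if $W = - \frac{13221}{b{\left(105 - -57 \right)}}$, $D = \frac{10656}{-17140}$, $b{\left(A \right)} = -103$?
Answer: $\frac{56377593}{441355} \approx 127.74$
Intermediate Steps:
$D = - \frac{2664}{4285}$ ($D = 10656 \left(- \frac{1}{17140}\right) = - \frac{2664}{4285} \approx -0.6217$)
$W = \frac{13221}{103}$ ($W = - \frac{13221}{-103} = \left(-13221\right) \left(- \frac{1}{103}\right) = \frac{13221}{103} \approx 128.36$)
$W + D = \frac{13221}{103} - \frac{2664}{4285} = \frac{56377593}{441355}$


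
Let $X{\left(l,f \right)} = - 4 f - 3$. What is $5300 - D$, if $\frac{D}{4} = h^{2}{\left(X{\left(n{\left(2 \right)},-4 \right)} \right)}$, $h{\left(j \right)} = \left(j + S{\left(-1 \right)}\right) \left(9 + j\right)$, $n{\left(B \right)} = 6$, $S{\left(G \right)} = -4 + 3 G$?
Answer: $-64396$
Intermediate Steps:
$X{\left(l,f \right)} = -3 - 4 f$
$h{\left(j \right)} = \left(-7 + j\right) \left(9 + j\right)$ ($h{\left(j \right)} = \left(j + \left(-4 + 3 \left(-1\right)\right)\right) \left(9 + j\right) = \left(j - 7\right) \left(9 + j\right) = \left(-7 + j\right) \left(9 + j\right)$)
$D = 69696$ ($D = 4 \left(-63 + \left(-3 - -16\right)^{2} + 2 \left(-3 - -16\right)\right)^{2} = 4 \left(-63 + \left(-3 + 16\right)^{2} + 2 \left(-3 + 16\right)\right)^{2} = 4 \left(-63 + 13^{2} + 2 \cdot 13\right)^{2} = 4 \left(-63 + 169 + 26\right)^{2} = 4 \cdot 132^{2} = 4 \cdot 17424 = 69696$)
$5300 - D = 5300 - 69696 = -64396$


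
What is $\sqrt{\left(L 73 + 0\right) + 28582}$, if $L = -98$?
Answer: $2 \sqrt{5357} \approx 146.38$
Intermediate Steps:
$\sqrt{\left(L 73 + 0\right) + 28582} = \sqrt{\left(\left(-98\right) 73 + 0\right) + 28582} = \sqrt{\left(-7154 + 0\right) + 28582} = \sqrt{-7154 + 28582} = \sqrt{21428} = 2 \sqrt{5357}$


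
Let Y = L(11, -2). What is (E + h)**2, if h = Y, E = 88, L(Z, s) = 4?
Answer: 8464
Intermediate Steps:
Y = 4
h = 4
(E + h)**2 = (88 + 4)**2 = 92**2 = 8464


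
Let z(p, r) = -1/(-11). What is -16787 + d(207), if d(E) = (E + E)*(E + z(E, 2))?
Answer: 758435/11 ≈ 68949.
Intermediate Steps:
z(p, r) = 1/11 (z(p, r) = -1*(-1/11) = 1/11)
d(E) = 2*E*(1/11 + E) (d(E) = (E + E)*(E + 1/11) = (2*E)*(1/11 + E) = 2*E*(1/11 + E))
-16787 + d(207) = -16787 + (2/11)*207*(1 + 11*207) = -16787 + (2/11)*207*(1 + 2277) = -16787 + (2/11)*207*2278 = -16787 + 943092/11 = 758435/11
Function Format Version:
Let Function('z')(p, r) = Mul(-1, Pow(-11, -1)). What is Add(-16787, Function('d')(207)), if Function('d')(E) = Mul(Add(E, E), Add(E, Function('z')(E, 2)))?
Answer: Rational(758435, 11) ≈ 68949.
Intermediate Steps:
Function('z')(p, r) = Rational(1, 11) (Function('z')(p, r) = Mul(-1, Rational(-1, 11)) = Rational(1, 11))
Function('d')(E) = Mul(2, E, Add(Rational(1, 11), E)) (Function('d')(E) = Mul(Add(E, E), Add(E, Rational(1, 11))) = Mul(Mul(2, E), Add(Rational(1, 11), E)) = Mul(2, E, Add(Rational(1, 11), E)))
Add(-16787, Function('d')(207)) = Add(-16787, Mul(Rational(2, 11), 207, Add(1, Mul(11, 207)))) = Add(-16787, Mul(Rational(2, 11), 207, Add(1, 2277))) = Add(-16787, Mul(Rational(2, 11), 207, 2278)) = Add(-16787, Rational(943092, 11)) = Rational(758435, 11)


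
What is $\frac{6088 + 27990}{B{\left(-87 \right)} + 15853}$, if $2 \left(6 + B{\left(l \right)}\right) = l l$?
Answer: $\frac{68156}{39263} \approx 1.7359$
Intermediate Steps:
$B{\left(l \right)} = -6 + \frac{l^{2}}{2}$ ($B{\left(l \right)} = -6 + \frac{l l}{2} = -6 + \frac{l^{2}}{2}$)
$\frac{6088 + 27990}{B{\left(-87 \right)} + 15853} = \frac{6088 + 27990}{\left(-6 + \frac{\left(-87\right)^{2}}{2}\right) + 15853} = \frac{34078}{\left(-6 + \frac{1}{2} \cdot 7569\right) + 15853} = \frac{34078}{\left(-6 + \frac{7569}{2}\right) + 15853} = \frac{34078}{\frac{7557}{2} + 15853} = \frac{34078}{\frac{39263}{2}} = 34078 \cdot \frac{2}{39263} = \frac{68156}{39263}$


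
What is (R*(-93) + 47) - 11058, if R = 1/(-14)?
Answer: -154061/14 ≈ -11004.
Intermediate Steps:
R = -1/14 ≈ -0.071429
(R*(-93) + 47) - 11058 = (-1/14*(-93) + 47) - 11058 = (93/14 + 47) - 11058 = 751/14 - 11058 = -154061/14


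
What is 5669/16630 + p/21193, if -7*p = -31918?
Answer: 1371798159/2467077130 ≈ 0.55604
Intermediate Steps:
p = 31918/7 (p = -⅐*(-31918) = 31918/7 ≈ 4559.7)
5669/16630 + p/21193 = 5669/16630 + (31918/7)/21193 = 5669*(1/16630) + (31918/7)*(1/21193) = 5669/16630 + 31918/148351 = 1371798159/2467077130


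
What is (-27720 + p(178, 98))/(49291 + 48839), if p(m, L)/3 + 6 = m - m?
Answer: -4623/16355 ≈ -0.28267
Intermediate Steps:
p(m, L) = -18 (p(m, L) = -18 + 3*(m - m) = -18 + 3*0 = -18 + 0 = -18)
(-27720 + p(178, 98))/(49291 + 48839) = (-27720 - 18)/(49291 + 48839) = -27738/98130 = -27738*1/98130 = -4623/16355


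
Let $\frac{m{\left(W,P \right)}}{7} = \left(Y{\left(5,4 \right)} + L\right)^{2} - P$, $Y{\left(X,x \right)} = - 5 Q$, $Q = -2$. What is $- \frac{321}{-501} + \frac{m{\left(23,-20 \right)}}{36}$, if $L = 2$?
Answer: $\frac{48892}{1503} \approx 32.53$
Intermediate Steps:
$Y{\left(X,x \right)} = 10$ ($Y{\left(X,x \right)} = \left(-5\right) \left(-2\right) = 10$)
$m{\left(W,P \right)} = 1008 - 7 P$ ($m{\left(W,P \right)} = 7 \left(\left(10 + 2\right)^{2} - P\right) = 7 \left(12^{2} - P\right) = 7 \left(144 - P\right) = 1008 - 7 P$)
$- \frac{321}{-501} + \frac{m{\left(23,-20 \right)}}{36} = - \frac{321}{-501} + \frac{1008 - -140}{36} = \left(-321\right) \left(- \frac{1}{501}\right) + \left(1008 + 140\right) \frac{1}{36} = \frac{107}{167} + 1148 \cdot \frac{1}{36} = \frac{107}{167} + \frac{287}{9} = \frac{48892}{1503}$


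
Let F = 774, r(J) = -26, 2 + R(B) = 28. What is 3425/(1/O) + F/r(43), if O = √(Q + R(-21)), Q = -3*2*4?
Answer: -387/13 + 3425*√2 ≈ 4813.9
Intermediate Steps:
Q = -24 (Q = -6*4 = -24)
R(B) = 26 (R(B) = -2 + 28 = 26)
O = √2 (O = √(-24 + 26) = √2 ≈ 1.4142)
3425/(1/O) + F/r(43) = 3425/(1/(√2)) + 774/(-26) = 3425/((√2/2)) + 774*(-1/26) = 3425*√2 - 387/13 = -387/13 + 3425*√2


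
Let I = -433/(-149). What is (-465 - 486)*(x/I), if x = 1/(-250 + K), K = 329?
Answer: -141699/34207 ≈ -4.1424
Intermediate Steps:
I = 433/149 (I = -433*(-1/149) = 433/149 ≈ 2.9060)
x = 1/79 (x = 1/(-250 + 329) = 1/79 ≈ 0.012658)
(-465 - 486)*(x/I) = (-465 - 486)*(1/(79*(433/149))) = -951*149/(79*433) = -951*149/34207 = -141699/34207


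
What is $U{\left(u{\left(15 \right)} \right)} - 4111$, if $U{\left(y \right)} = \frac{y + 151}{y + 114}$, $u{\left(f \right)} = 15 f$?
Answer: $- \frac{1393253}{339} \approx -4109.9$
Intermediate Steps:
$U{\left(y \right)} = \frac{151 + y}{114 + y}$
$U{\left(u{\left(15 \right)} \right)} - 4111 = \frac{151 + 15 \cdot 15}{114 + 15 \cdot 15} - 4111 = \frac{151 + 225}{114 + 225} - 4111 = \frac{1}{339} \cdot 376 - 4111 = \frac{376}{339} - 4111 = - \frac{1393253}{339}$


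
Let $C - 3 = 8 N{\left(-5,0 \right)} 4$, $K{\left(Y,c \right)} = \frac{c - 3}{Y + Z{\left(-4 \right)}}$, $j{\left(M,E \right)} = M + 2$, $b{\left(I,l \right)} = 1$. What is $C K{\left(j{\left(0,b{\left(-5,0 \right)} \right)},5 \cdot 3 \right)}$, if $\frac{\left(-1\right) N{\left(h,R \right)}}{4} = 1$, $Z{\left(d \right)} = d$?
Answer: $750$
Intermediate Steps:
$N{\left(h,R \right)} = -4$ ($N{\left(h,R \right)} = \left(-4\right) 1 = -4$)
$j{\left(M,E \right)} = 2 + M$
$K{\left(Y,c \right)} = \frac{-3 + c}{-4 + Y}$ ($K{\left(Y,c \right)} = \frac{c - 3}{Y - 4} = \frac{-3 + c}{-4 + Y}$)
$C = -125$ ($C = 3 + 8 \left(-4\right) 4 = 3 - 128 = -125$)
$C K{\left(j{\left(0,b{\left(-5,0 \right)} \right)},5 \cdot 3 \right)} = - 125 \frac{-3 + 5 \cdot 3}{-4 + \left(2 + 0\right)} = - 125 \frac{-3 + 15}{-4 + 2} = - 125 \frac{1}{-2} \cdot 12 = - 125 \left(\left(- \frac{1}{2}\right) 12\right) = \left(-125\right) \left(-6\right) = 750$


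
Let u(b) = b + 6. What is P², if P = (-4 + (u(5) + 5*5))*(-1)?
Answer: 1024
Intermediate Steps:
u(b) = 6 + b
P = -32 (P = (-4 + ((6 + 5) + 5*5))*(-1) = (-4 + (11 + 25))*(-1) = (-4 + 36)*(-1) = 32*(-1) = -32)
P² = (-32)² = 1024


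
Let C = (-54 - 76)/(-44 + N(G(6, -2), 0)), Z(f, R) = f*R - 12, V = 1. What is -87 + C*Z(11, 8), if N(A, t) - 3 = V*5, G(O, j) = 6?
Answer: 1687/9 ≈ 187.44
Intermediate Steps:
N(A, t) = 8 (N(A, t) = 3 + 1*5 = 3 + 5 = 8)
Z(f, R) = -12 + R*f (Z(f, R) = R*f - 12 = -12 + R*f)
C = 65/18 (C = (-54 - 76)/(-44 + 8) = -130/(-36) = -130*(-1/36) = 65/18 ≈ 3.6111)
-87 + C*Z(11, 8) = -87 + 65*(-12 + 8*11)/18 = -87 + 65*(-12 + 88)/18 = -87 + (65/18)*76 = -87 + 2470/9 = 1687/9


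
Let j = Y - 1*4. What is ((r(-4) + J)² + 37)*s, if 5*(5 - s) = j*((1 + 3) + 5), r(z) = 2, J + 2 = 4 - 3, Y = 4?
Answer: 190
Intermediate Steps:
j = 0 (j = 4 - 1*4 = 4 - 4 = 0)
J = -1 (J = -2 + (4 - 3) = -2 + 1 = -1)
s = 5 (s = 5 - 0*((1 + 3) + 5) = 5 - 0*(4 + 5) = 5 - 0*9 = 5 - ⅕*0 = 5 + 0 = 5)
((r(-4) + J)² + 37)*s = ((2 - 1)² + 37)*5 = (1² + 37)*5 = (1 + 37)*5 = 38*5 = 190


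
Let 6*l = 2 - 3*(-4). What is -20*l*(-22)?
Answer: 3080/3 ≈ 1026.7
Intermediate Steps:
l = 7/3 (l = (2 - 3*(-4))/6 = (2 + 12)/6 = (1/6)*14 = 7/3 ≈ 2.3333)
-20*l*(-22) = -20*7/3*(-22) = -140/3*(-22) = 3080/3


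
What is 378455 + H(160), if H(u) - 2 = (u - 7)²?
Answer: 401866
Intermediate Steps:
H(u) = 2 + (-7 + u)² (H(u) = 2 + (u - 7)² = 2 + (-7 + u)²)
378455 + H(160) = 378455 + (2 + (-7 + 160)²) = 378455 + (2 + 153²) = 378455 + (2 + 23409) = 378455 + 23411 = 401866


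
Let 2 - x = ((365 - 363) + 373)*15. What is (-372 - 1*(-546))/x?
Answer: -174/5623 ≈ -0.030944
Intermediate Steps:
x = -5623 (x = 2 - ((365 - 363) + 373)*15 = 2 - (2 + 373)*15 = 2 - 375*15 = 2 - 1*5625 = 2 - 5625 = -5623)
(-372 - 1*(-546))/x = (-372 - 1*(-546))/(-5623) = (-372 + 546)*(-1/5623) = 174*(-1/5623) = -174/5623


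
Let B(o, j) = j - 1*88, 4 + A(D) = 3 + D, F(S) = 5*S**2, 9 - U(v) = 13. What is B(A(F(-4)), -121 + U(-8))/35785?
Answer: -213/35785 ≈ -0.0059522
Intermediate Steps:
U(v) = -4 (U(v) = 9 - 1*13 = 9 - 13 = -4)
A(D) = -1 + D (A(D) = -4 + (3 + D) = -1 + D)
B(o, j) = -88 + j (B(o, j) = j - 88 = -88 + j)
B(A(F(-4)), -121 + U(-8))/35785 = (-88 + (-121 - 4))/35785 = (-88 - 125)*(1/35785) = -213*1/35785 = -213/35785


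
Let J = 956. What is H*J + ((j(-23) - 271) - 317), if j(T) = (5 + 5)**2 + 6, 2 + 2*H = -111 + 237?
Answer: 58790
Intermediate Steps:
H = 62 (H = -1 + (-111 + 237)/2 = -1 + (1/2)*126 = -1 + 63 = 62)
j(T) = 106 (j(T) = 10**2 + 6 = 100 + 6 = 106)
H*J + ((j(-23) - 271) - 317) = 62*956 + ((106 - 271) - 317) = 59272 + (-165 - 317) = 59272 - 482 = 58790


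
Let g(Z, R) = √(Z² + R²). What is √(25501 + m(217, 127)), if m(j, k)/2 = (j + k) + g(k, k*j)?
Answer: √(26189 + 254*√47090) ≈ 285.15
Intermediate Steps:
g(Z, R) = √(R² + Z²)
m(j, k) = 2*j + 2*k + 2*√(k² + j²*k²) (m(j, k) = 2*((j + k) + √((k*j)² + k²)) = 2*((j + k) + √((j*k)² + k²)) = 2*((j + k) + √(j²*k² + k²)) = 2*((j + k) + √(k² + j²*k²)) = 2*(j + k + √(k² + j²*k²)) = 2*j + 2*k + 2*√(k² + j²*k²))
√(25501 + m(217, 127)) = √(25501 + (2*217 + 2*127 + 2*√(127²*(1 + 217²)))) = √(25501 + (434 + 254 + 2*√(16129*(1 + 47089)))) = √(25501 + (434 + 254 + 2*√(16129*47090))) = √(25501 + (434 + 254 + 2*√759514610)) = √(25501 + (434 + 254 + 2*(127*√47090))) = √(25501 + (434 + 254 + 254*√47090)) = √(25501 + (688 + 254*√47090)) = √(26189 + 254*√47090)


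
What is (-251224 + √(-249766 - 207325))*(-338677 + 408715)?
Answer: -17595226512 + 70038*I*√457091 ≈ -1.7595e+10 + 4.7352e+7*I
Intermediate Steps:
(-251224 + √(-249766 - 207325))*(-338677 + 408715) = (-251224 + √(-457091))*70038 = (-251224 + I*√457091)*70038 = -17595226512 + 70038*I*√457091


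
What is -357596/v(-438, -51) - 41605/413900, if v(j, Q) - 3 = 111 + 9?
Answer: -29602820363/10181940 ≈ -2907.4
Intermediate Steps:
v(j, Q) = 123 (v(j, Q) = 3 + (111 + 9) = 3 + 120 = 123)
-357596/v(-438, -51) - 41605/413900 = -357596/123 - 41605/413900 = -357596*1/123 - 41605*1/413900 = -357596/123 - 8321/82780 = -29602820363/10181940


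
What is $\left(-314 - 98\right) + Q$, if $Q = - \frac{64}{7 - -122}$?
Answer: $- \frac{53212}{129} \approx -412.5$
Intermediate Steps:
$Q = - \frac{64}{129}$ ($Q = - \frac{64}{7 + 122} = - \frac{64}{129} \approx -0.49612$)
$\left(-314 - 98\right) + Q = \left(-314 - 98\right) - \frac{64}{129} = -412 - \frac{64}{129} = - \frac{53212}{129}$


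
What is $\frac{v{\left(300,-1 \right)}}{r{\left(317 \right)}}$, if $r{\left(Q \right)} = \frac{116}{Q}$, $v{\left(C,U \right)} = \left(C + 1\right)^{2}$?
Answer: $\frac{28720517}{116} \approx 2.4759 \cdot 10^{5}$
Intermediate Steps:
$v{\left(C,U \right)} = \left(1 + C\right)^{2}$
$\frac{v{\left(300,-1 \right)}}{r{\left(317 \right)}} = \frac{\left(1 + 300\right)^{2}}{116 \cdot \frac{1}{317}} = \frac{301^{2}}{116 \cdot \frac{1}{317}} = \frac{90601}{\frac{116}{317}} = 90601 \cdot \frac{317}{116} = \frac{28720517}{116}$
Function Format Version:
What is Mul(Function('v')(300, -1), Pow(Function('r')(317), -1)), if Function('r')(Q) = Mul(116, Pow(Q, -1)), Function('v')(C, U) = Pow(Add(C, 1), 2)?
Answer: Rational(28720517, 116) ≈ 2.4759e+5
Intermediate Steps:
Function('v')(C, U) = Pow(Add(1, C), 2)
Mul(Function('v')(300, -1), Pow(Function('r')(317), -1)) = Mul(Pow(Add(1, 300), 2), Pow(Mul(116, Pow(317, -1)), -1)) = Mul(Pow(301, 2), Pow(Mul(116, Rational(1, 317)), -1)) = Mul(90601, Pow(Rational(116, 317), -1)) = Mul(90601, Rational(317, 116)) = Rational(28720517, 116)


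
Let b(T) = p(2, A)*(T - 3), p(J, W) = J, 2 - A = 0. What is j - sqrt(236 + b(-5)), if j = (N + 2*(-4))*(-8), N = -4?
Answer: 96 - 2*sqrt(55) ≈ 81.168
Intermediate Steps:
A = 2 (A = 2 - 1*0 = 2 + 0 = 2)
b(T) = -6 + 2*T (b(T) = 2*(T - 3) = 2*(-3 + T) = -6 + 2*T)
j = 96 (j = (-4 + 2*(-4))*(-8) = (-4 - 8)*(-8) = -12*(-8) = 96)
j - sqrt(236 + b(-5)) = 96 - sqrt(236 + (-6 + 2*(-5))) = 96 - sqrt(236 + (-6 - 10)) = 96 - sqrt(236 - 16) = 96 - sqrt(220) = 96 - 2*sqrt(55)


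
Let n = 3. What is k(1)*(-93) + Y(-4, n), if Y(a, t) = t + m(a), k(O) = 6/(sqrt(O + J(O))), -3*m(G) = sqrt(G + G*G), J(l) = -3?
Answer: 3 - 2*sqrt(3)/3 + 279*I*sqrt(2) ≈ 1.8453 + 394.57*I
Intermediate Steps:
m(G) = -sqrt(G + G**2)/3 (m(G) = -sqrt(G + G*G)/3 = -sqrt(G + G**2)/3)
k(O) = 6/sqrt(-3 + O) (k(O) = 6/(sqrt(O - 3)) = 6/(sqrt(-3 + O)) = 6/sqrt(-3 + O))
Y(a, t) = t - sqrt(a*(1 + a))/3
k(1)*(-93) + Y(-4, n) = (6/sqrt(-3 + 1))*(-93) + (3 - 2*sqrt(3)/3) = (6/sqrt(-2))*(-93) + (3 - 2*sqrt(3)/3) = (6*(-I*sqrt(2)/2))*(-93) + (3 - 2*sqrt(3)/3) = -3*I*sqrt(2)*(-93) + (3 - 2*sqrt(3)/3) = 279*I*sqrt(2) + (3 - 2*sqrt(3)/3) = 3 - 2*sqrt(3)/3 + 279*I*sqrt(2)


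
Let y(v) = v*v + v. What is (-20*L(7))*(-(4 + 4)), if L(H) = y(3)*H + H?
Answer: 14560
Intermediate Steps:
y(v) = v + v**2 (y(v) = v**2 + v = v + v**2)
L(H) = 13*H (L(H) = (3*(1 + 3))*H + H = (3*4)*H + H = 12*H + H = 13*H)
(-20*L(7))*(-(4 + 4)) = (-260*7)*(-(4 + 4)) = (-20*91)*(-1*8) = -1820*(-8) = 14560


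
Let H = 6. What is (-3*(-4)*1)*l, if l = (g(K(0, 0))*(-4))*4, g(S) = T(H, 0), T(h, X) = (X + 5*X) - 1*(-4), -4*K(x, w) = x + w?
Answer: -768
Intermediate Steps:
K(x, w) = -w/4 - x/4 (K(x, w) = -(x + w)/4 = -(w + x)/4 = -w/4 - x/4)
T(h, X) = 4 + 6*X (T(h, X) = 6*X + 4 = 4 + 6*X)
g(S) = 4 (g(S) = 4 + 6*0 = 4 + 0 = 4)
l = -64 (l = (4*(-4))*4 = -16*4 = -64)
(-3*(-4)*1)*l = (-3*(-4)*1)*(-64) = (12*1)*(-64) = 12*(-64) = -768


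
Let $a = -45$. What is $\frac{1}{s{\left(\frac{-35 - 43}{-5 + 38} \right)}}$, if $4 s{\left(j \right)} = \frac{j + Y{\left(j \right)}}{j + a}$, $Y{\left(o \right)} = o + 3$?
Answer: $\frac{2084}{19} \approx 109.68$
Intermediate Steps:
$Y{\left(o \right)} = 3 + o$
$s{\left(j \right)} = \frac{3 + 2 j}{4 \left(-45 + j\right)}$ ($s{\left(j \right)} = \frac{\left(j + \left(3 + j\right)\right) \frac{1}{j - 45}}{4} = \frac{\left(3 + 2 j\right) \frac{1}{-45 + j}}{4} = \frac{\frac{1}{-45 + j} \left(3 + 2 j\right)}{4} = \frac{3 + 2 j}{4 \left(-45 + j\right)}$)
$\frac{1}{s{\left(\frac{-35 - 43}{-5 + 38} \right)}} = \frac{1}{\frac{1}{4} \frac{1}{-45 + \frac{-35 - 43}{-5 + 38}} \left(3 + 2 \frac{-35 - 43}{-5 + 38}\right)} = \frac{1}{\frac{1}{4} \frac{1}{-45 - \frac{78}{33}} \left(3 + 2 \left(- \frac{78}{33}\right)\right)} = \frac{1}{\frac{1}{4} \frac{1}{-45 - \frac{26}{11}} \left(3 + 2 \left(\left(-78\right) \frac{1}{33}\right)\right)} = \frac{1}{\frac{1}{4} \frac{1}{-45 - \frac{26}{11}} \left(3 + 2 \left(- \frac{26}{11}\right)\right)} = \frac{1}{\frac{1}{4} \frac{1}{- \frac{521}{11}} \left(3 - \frac{52}{11}\right)} = \frac{1}{\frac{1}{4} \left(- \frac{11}{521}\right) \left(- \frac{19}{11}\right)} = \frac{1}{\frac{19}{2084}} = \frac{2084}{19}$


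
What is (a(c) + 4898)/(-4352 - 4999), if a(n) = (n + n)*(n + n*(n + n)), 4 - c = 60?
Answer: 691294/9351 ≈ 73.927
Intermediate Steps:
c = -56 (c = 4 - 1*60 = 4 - 60 = -56)
a(n) = 2*n*(n + 2*n**2) (a(n) = (2*n)*(n + n*(2*n)) = (2*n)*(n + 2*n**2) = 2*n*(n + 2*n**2))
(a(c) + 4898)/(-4352 - 4999) = ((-56)**2*(2 + 4*(-56)) + 4898)/(-4352 - 4999) = (3136*(2 - 224) + 4898)/(-9351) = (3136*(-222) + 4898)*(-1/9351) = (-696192 + 4898)*(-1/9351) = -691294*(-1/9351) = 691294/9351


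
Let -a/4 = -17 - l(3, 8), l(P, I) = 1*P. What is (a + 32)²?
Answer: 12544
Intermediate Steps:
l(P, I) = P
a = 80 (a = -4*(-17 - 1*3) = -4*(-17 - 3) = -4*(-20) = 80)
(a + 32)² = (80 + 32)² = 112² = 12544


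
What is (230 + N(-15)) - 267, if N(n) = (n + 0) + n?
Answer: -67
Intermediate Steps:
N(n) = 2*n (N(n) = n + n = 2*n)
(230 + N(-15)) - 267 = (230 + 2*(-15)) - 267 = (230 - 30) - 267 = 200 - 267 = -67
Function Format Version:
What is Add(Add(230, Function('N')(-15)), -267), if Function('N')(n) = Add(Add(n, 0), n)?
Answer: -67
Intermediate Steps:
Function('N')(n) = Mul(2, n) (Function('N')(n) = Add(n, n) = Mul(2, n))
Add(Add(230, Function('N')(-15)), -267) = Add(Add(230, Mul(2, -15)), -267) = Add(Add(230, -30), -267) = Add(200, -267) = -67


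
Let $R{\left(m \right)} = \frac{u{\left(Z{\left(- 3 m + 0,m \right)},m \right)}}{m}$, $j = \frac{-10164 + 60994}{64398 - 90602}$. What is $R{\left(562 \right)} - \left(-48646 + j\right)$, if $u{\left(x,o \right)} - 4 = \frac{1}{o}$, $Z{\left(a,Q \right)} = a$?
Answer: $\frac{100657177185253}{2069094044} \approx 48648.0$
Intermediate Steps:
$u{\left(x,o \right)} = 4 + \frac{1}{o}$
$j = - \frac{25415}{13102}$ ($j = \frac{50830}{-26204} = 50830 \left(- \frac{1}{26204}\right) = - \frac{25415}{13102} \approx -1.9398$)
$R{\left(m \right)} = \frac{4 + \frac{1}{m}}{m}$
$R{\left(562 \right)} - \left(-48646 + j\right) = \frac{1 + 4 \cdot 562}{315844} + \left(48646 - - \frac{25415}{13102}\right) = \frac{1 + 2248}{315844} + \left(48646 + \frac{25415}{13102}\right) = \frac{1}{315844} \cdot 2249 + \frac{637385307}{13102} = \frac{2249}{315844} + \frac{637385307}{13102} = \frac{100657177185253}{2069094044}$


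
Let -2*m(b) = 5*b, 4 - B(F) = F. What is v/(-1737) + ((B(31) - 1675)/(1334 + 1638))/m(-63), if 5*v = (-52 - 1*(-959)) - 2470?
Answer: 1592984/9034137 ≈ 0.17633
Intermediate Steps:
v = -1563/5 (v = ((-52 - 1*(-959)) - 2470)/5 = ((-52 + 959) - 2470)/5 = (907 - 2470)/5 = (⅕)*(-1563) = -1563/5 ≈ -312.60)
B(F) = 4 - F
m(b) = -5*b/2
v/(-1737) + ((B(31) - 1675)/(1334 + 1638))/m(-63) = -1563/5/(-1737) + (((4 - 1*31) - 1675)/(1334 + 1638))/((-5/2*(-63))) = -1563/5*(-1/1737) + (((4 - 31) - 1675)/2972)/(315/2) = 521/2895 + ((-27 - 1675)*(1/2972))*(2/315) = 521/2895 - 1702*1/2972*(2/315) = 521/2895 - 851/1486*2/315 = 521/2895 - 851/234045 = 1592984/9034137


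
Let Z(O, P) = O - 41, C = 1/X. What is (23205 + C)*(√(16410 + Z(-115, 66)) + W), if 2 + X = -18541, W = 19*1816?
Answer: 14846736994256/18543 + 430290314*√1806/6181 ≈ 8.0362e+8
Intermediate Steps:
W = 34504
X = -18543 (X = -2 - 18541 = -18543)
C = -1/18543 (C = 1/(-18543) = -1/18543 ≈ -5.3929e-5)
Z(O, P) = -41 + O
(23205 + C)*(√(16410 + Z(-115, 66)) + W) = (23205 - 1/18543)*(√(16410 + (-41 - 115)) + 34504) = 430290314*(√(16410 - 156) + 34504)/18543 = 430290314*(√16254 + 34504)/18543 = 430290314*(3*√1806 + 34504)/18543 = 430290314*(34504 + 3*√1806)/18543 = 14846736994256/18543 + 430290314*√1806/6181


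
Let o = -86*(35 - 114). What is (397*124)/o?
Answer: 24614/3397 ≈ 7.2458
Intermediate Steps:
o = 6794 (o = -86*(-79) = 6794)
(397*124)/o = (397*124)/6794 = 49228*(1/6794) = 24614/3397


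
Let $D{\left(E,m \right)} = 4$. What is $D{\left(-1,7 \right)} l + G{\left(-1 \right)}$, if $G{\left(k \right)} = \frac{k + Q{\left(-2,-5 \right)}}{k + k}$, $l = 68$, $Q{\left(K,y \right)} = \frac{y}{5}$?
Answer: $273$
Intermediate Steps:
$Q{\left(K,y \right)} = \frac{y}{5}$ ($Q{\left(K,y \right)} = y \frac{1}{5} = \frac{y}{5}$)
$G{\left(k \right)} = \frac{-1 + k}{2 k}$ ($G{\left(k \right)} = \frac{k + \frac{1}{5} \left(-5\right)}{k + k} = \frac{k - 1}{2 k} = \left(-1 + k\right) \frac{1}{2 k} = \frac{-1 + k}{2 k}$)
$D{\left(-1,7 \right)} l + G{\left(-1 \right)} = 4 \cdot 68 + \frac{-1 - 1}{2 \left(-1\right)} = 272 + \frac{1}{2} \left(-1\right) \left(-2\right) = 272 + 1 = 273$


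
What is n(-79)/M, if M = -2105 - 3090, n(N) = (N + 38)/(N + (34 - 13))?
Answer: -41/301310 ≈ -0.00013607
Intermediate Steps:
n(N) = (38 + N)/(21 + N) (n(N) = (38 + N)/(N + 21) = (38 + N)/(21 + N))
M = -5195
n(-79)/M = ((38 - 79)/(21 - 79))/(-5195) = (-41/(-58))*(-1/5195) = -1/58*(-41)*(-1/5195) = (41/58)*(-1/5195) = -41/301310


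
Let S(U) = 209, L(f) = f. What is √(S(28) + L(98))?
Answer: √307 ≈ 17.521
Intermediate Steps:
√(S(28) + L(98)) = √(209 + 98) = √307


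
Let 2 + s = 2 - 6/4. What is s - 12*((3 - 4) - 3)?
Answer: 93/2 ≈ 46.500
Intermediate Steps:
s = -3/2 (s = -2 + (2 - 6/4) = -2 + (2 - 1*3/2) = -2 + (2 - 3/2) = -2 + ½ = -3/2 ≈ -1.5000)
s - 12*((3 - 4) - 3) = -3/2 - 12*((3 - 4) - 3) = -3/2 - 12*(-1 - 3) = -3/2 - 12*(-4) = -3/2 + 48 = 93/2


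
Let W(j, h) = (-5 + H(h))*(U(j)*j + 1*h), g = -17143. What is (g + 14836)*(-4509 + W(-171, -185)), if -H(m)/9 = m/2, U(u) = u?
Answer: -55458736617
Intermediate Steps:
H(m) = -9*m/2
W(j, h) = (-5 - 9*h/2)*(h + j²) (W(j, h) = (-5 - 9*h/2)*(j*j + 1*h) = (-5 - 9*h/2)*(j² + h) = (-5 - 9*h/2)*(h + j²))
(g + 14836)*(-4509 + W(-171, -185)) = (-17143 + 14836)*(-4509 + (-5*(-185) - 5*(-171)² - 9/2*(-185)² - 9/2*(-185)*(-171)²)) = -2307*(-4509 + (925 - 5*29241 - 9/2*34225 - 9/2*(-185)*29241)) = -2307*(-4509 + (925 - 146205 - 308025/2 + 48686265/2)) = -2307*(-4509 + 24043840) = -2307*24039331 = -55458736617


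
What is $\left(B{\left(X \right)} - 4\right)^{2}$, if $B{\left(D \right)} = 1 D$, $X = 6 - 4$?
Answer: $4$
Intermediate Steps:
$X = 2$
$B{\left(D \right)} = D$
$\left(B{\left(X \right)} - 4\right)^{2} = \left(2 - 4\right)^{2} = \left(-2\right)^{2} = 4$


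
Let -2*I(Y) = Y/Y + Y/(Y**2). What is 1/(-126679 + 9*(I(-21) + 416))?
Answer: -7/860575 ≈ -8.1341e-6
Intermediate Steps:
I(Y) = -1/2 - 1/(2*Y) (I(Y) = -(Y/Y + Y/(Y**2))/2 = -(1 + Y/Y**2)/2 = -(1 + 1/Y)/2 = -1/2 - 1/(2*Y))
1/(-126679 + 9*(I(-21) + 416)) = 1/(-126679 + 9*((1/2)*(-1 - 1*(-21))/(-21) + 416)) = 1/(-126679 + 9*((1/2)*(-1/21)*(-1 + 21) + 416)) = 1/(-126679 + 9*((1/2)*(-1/21)*20 + 416)) = 1/(-126679 + 9*(-10/21 + 416)) = 1/(-126679 + 9*(8726/21)) = 1/(-126679 + 26178/7) = 1/(-860575/7) = -7/860575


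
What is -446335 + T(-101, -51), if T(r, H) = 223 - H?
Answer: -446061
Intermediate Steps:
-446335 + T(-101, -51) = -446335 + (223 - 1*(-51)) = -446335 + (223 + 51) = -446335 + 274 = -446061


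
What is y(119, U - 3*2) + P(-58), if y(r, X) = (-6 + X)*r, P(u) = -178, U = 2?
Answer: -1368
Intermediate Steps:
y(r, X) = r*(-6 + X)
y(119, U - 3*2) + P(-58) = 119*(-6 + (2 - 3*2)) - 178 = 119*(-6 + (2 - 6)) - 178 = 119*(-6 - 4) - 178 = 119*(-10) - 178 = -1190 - 178 = -1368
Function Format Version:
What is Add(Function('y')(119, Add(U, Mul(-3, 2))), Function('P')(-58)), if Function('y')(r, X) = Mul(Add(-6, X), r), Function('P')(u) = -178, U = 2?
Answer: -1368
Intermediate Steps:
Function('y')(r, X) = Mul(r, Add(-6, X))
Add(Function('y')(119, Add(U, Mul(-3, 2))), Function('P')(-58)) = Add(Mul(119, Add(-6, Add(2, Mul(-3, 2)))), -178) = Add(Mul(119, Add(-6, Add(2, -6))), -178) = Add(Mul(119, Add(-6, -4)), -178) = Add(Mul(119, -10), -178) = Add(-1190, -178) = -1368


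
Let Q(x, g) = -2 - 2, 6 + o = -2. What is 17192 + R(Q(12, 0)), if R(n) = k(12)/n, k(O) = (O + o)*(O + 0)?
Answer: 17180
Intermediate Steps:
o = -8 (o = -6 - 2 = -8)
k(O) = O*(-8 + O) (k(O) = (O - 8)*(O + 0) = (-8 + O)*O = O*(-8 + O))
Q(x, g) = -4
R(n) = 48/n (R(n) = (12*(-8 + 12))/n = (12*4)/n = 48/n)
17192 + R(Q(12, 0)) = 17192 + 48/(-4) = 17192 + 48*(-¼) = 17192 - 12 = 17180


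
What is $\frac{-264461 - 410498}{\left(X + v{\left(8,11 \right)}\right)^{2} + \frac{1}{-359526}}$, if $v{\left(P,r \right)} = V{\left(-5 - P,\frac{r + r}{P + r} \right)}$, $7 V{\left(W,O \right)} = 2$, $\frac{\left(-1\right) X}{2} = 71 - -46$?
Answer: $- \frac{11890600162266}{962269900847} \approx -12.357$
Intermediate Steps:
$X = -234$ ($X = - 2 \left(71 - -46\right) = - 2 \left(71 + 46\right) = \left(-2\right) 117 = -234$)
$V{\left(W,O \right)} = \frac{2}{7}$ ($V{\left(W,O \right)} = \frac{1}{7} \cdot 2 = \frac{2}{7}$)
$v{\left(P,r \right)} = \frac{2}{7}$
$\frac{-264461 - 410498}{\left(X + v{\left(8,11 \right)}\right)^{2} + \frac{1}{-359526}} = \frac{-264461 - 410498}{\left(-234 + \frac{2}{7}\right)^{2} + \frac{1}{-359526}} = - \frac{674959}{\left(- \frac{1636}{7}\right)^{2} - \frac{1}{359526}} = - \frac{674959}{\frac{2676496}{49} - \frac{1}{359526}} = - \frac{674959}{\frac{962269900847}{17616774}} = \left(-674959\right) \frac{17616774}{962269900847} = - \frac{11890600162266}{962269900847}$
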